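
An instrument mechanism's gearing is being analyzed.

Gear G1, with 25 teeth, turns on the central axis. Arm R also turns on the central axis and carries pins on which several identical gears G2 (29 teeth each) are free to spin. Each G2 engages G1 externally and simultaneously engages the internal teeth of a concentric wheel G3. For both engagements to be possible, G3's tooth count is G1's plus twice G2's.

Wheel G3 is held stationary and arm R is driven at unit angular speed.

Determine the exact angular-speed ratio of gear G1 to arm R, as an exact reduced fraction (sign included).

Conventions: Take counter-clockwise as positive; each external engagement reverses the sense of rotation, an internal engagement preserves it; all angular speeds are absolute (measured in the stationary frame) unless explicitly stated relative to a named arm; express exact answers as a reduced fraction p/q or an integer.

108/25

class = planetary set [G3 = 25+2·29 = 83; Willis about the carrier]
ring teeth: 25 + 2·29 = 83
25(ω_sun−ω_arm) = −83(ω_ring−ω_arm),  ω_ring = 0, ω_arm = 1
ω_sun = 1 − (83/25)(0−1) = 108/25
ω_out/ω_in = 108/25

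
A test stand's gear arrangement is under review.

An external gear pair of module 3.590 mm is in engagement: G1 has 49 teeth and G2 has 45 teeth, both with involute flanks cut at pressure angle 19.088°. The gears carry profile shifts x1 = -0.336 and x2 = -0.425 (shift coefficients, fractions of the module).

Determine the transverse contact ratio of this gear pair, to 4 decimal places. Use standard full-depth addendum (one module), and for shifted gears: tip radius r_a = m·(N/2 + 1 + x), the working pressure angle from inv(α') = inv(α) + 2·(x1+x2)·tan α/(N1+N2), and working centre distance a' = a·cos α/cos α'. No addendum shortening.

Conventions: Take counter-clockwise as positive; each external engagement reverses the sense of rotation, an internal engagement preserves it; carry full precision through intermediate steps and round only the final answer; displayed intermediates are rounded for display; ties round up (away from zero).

2.0888

recognized (one external pair, fixed centres): single-mesh tooth geometry, m = 3.590, N1 = 49, N2 = 45
base radii: r_b1 = 83.119008, r_b2 = 76.333782
tip radii: r_a1 = 90.338760, r_a2 = 82.839250
inv(α') = inv(19.088°) + 2·(-0.336-0.425)·tan α/(49+45) = 0.00729505  ⇒  α' = 15.86100°
a' = a·cos α / cos α' = 168.7300·cos 19.088°/cos 15.86100° = 165.763824
action lengths: √(r_a1²−r_b1²) = 35.388164, √(r_a2²−r_b2²) = 32.179108
base pitch p_b = π·m·cos α = 10.658207
CR = (35.388164 + 32.179108 − 165.763824·sin 15.86100°)/10.658207 = 2.088838
contact ratio ≈ 2.0888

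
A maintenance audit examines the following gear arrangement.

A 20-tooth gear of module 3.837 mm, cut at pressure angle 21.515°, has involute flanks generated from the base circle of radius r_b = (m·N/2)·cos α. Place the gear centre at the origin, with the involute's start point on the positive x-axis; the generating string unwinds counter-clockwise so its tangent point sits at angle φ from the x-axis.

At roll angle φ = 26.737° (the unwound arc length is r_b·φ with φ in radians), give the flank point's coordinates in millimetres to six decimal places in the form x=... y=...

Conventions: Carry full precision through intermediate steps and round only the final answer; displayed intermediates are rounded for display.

class = single-mesh tooth geometry [base-circle involute, m = 3.837, 20T]
pitch radius r_p = m·N/2 = 3.837·20/2 = 38.370000
base radius r_b = r_p·cos α = 38.370000·cos 21.515° = 35.696439
roll angle φ = 26.737° = 0.46664868 rad
x = r_b·(cos φ + φ·sin φ) = 39.374041
y = r_b·(sin φ − φ·cos φ) = 1.183006

x=39.374041 y=1.183006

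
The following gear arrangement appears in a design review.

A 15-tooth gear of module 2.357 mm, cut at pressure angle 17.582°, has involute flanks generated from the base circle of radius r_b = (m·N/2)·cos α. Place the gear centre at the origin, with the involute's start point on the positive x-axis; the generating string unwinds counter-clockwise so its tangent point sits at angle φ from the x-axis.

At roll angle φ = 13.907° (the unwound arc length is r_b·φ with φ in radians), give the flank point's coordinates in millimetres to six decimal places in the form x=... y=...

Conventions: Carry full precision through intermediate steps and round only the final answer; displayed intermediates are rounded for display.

single-mesh involute tooth geometry (15T wheel at module 2.357)
pitch radius r_p = m·N/2 = 2.357·15/2 = 17.677500
base radius r_b = r_p·cos α = 17.677500·cos 17.582° = 16.851706
roll angle φ = 13.907° = 0.24272294 rad
x = r_b·(cos φ + φ·sin φ) = 17.340823
y = r_b·(sin φ − φ·cos φ) = 0.079854

x=17.340823 y=0.079854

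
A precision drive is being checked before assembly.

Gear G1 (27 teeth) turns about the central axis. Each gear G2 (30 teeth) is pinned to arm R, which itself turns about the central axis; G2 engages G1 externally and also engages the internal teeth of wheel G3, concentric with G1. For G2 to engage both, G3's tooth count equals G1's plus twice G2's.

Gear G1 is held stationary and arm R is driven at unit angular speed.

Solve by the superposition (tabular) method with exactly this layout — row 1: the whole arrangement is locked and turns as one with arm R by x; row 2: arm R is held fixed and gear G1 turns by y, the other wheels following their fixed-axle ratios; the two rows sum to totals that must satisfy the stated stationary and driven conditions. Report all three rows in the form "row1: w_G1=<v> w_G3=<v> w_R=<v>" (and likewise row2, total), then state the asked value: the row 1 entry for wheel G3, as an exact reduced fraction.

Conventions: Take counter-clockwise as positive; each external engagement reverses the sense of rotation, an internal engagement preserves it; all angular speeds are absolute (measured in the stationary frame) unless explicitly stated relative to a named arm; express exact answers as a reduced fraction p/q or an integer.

row1: w_G1=1 w_G3=1 w_R=1
row2: w_G1=-1 w_G3=9/29 w_R=0
total: w_G1=0 w_G3=38/29 w_R=1
asked value: 1

recognized (axles ride arm R): planetary set, 27/30/87 teeth
row 1 (train locked, turned with arm): all members turn x
row 2 — arm fixed, fixed-axis ratios: sun y, ring −(27/87)·y, arm 0
boundary: total ω_sun = x + y = 0 and total ω_arm = x = 1  ⇒  y = -1, x = 1
row 2 ring = −(27/87)·(-1) = 9/29
totals (row 1 + row 2): sun 1 + (-1) = 0, ring 1 + 9/29 = 38/29, arm 1 + 0 = 1
asked cell (row1, ring) = 1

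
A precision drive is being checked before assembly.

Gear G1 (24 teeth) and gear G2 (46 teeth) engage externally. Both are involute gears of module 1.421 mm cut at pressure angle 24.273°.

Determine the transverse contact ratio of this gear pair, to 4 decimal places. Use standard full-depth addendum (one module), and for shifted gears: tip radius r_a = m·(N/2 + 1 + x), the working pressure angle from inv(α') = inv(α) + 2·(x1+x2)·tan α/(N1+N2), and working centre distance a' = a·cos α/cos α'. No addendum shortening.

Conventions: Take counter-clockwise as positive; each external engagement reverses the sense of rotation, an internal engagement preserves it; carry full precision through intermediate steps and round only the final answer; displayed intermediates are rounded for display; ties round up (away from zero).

recognized (one external pair, fixed centres): single-mesh tooth geometry, m = 1.421, N1 = 24, N2 = 46
base radii: r_b1 = 15.544554, r_b2 = 29.793728
tip radii: r_a1 = 18.473000, r_a2 = 34.104000
no profile shift: α' = α, a' = a
action lengths: √(r_a1²−r_b1²) = 9.980911, √(r_a2²−r_b2²) = 16.595680
base pitch p_b = π·m·cos α = 4.069555
CR = (9.980911 + 16.595680 − 49.735000·sin 24.27300°)/4.069555 = 1.506624
contact ratio ≈ 1.5066

1.5066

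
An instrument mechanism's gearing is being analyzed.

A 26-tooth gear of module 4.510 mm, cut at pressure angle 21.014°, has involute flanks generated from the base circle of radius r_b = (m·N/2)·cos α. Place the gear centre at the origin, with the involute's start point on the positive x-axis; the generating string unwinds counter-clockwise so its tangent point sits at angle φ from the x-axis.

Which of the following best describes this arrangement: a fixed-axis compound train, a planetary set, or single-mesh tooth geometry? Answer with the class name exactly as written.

single-mesh involute tooth geometry (26T wheel at module 4.510)
classification: single-mesh tooth geometry

single-mesh tooth geometry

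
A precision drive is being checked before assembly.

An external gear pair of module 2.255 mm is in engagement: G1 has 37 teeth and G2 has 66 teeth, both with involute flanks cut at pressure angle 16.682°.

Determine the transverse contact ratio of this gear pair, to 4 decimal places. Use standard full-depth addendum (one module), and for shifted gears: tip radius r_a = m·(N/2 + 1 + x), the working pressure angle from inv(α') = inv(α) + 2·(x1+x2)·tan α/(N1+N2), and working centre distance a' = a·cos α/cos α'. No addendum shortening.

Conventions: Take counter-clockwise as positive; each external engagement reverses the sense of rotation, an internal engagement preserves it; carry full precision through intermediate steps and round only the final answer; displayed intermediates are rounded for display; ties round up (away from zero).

1.9514

single-mesh involute tooth geometry (37T engaging 66T at module 2.255)
base radii: r_b1 = 39.961724, r_b2 = 71.283075
tip radii: r_a1 = 43.972500, r_a2 = 76.670000
no profile shift: α' = α, a' = a
action lengths: √(r_a1²−r_b1²) = 18.347789, √(r_a2²−r_b2²) = 28.231402
base pitch p_b = π·m·cos α = 6.786133
CR = (18.347789 + 28.231402 − 116.132500·sin 16.68200°)/6.786133 = 1.951368
contact ratio ≈ 1.9514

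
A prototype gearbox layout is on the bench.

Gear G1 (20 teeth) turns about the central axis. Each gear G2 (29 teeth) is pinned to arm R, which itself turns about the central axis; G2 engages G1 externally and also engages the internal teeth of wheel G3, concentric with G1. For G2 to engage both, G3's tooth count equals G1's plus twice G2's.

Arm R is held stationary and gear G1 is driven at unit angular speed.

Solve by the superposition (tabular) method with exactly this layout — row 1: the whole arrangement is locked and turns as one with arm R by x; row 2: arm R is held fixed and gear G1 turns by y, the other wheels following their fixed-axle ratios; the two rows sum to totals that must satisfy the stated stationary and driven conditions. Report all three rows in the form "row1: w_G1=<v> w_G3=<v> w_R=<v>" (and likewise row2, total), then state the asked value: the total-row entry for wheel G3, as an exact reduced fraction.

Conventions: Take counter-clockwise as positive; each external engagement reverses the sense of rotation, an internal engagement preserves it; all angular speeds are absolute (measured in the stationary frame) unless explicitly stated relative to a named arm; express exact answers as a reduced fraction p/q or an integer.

recognized (axles ride arm R): planetary set, 20/29/78 teeth
row 1: whole set turns with the arm by x
row 2 (arm held, sun turns y): ω_ring = −(20/78)·y, ω_arm = 0
boundary: total ω_arm = x = 0 and total ω_sun = x + y = 1  ⇒  y = 1, x = 0
row 2 ring = −(20/78)·1 = -10/39
totals (row 1 + row 2): sun 0 + 1 = 1, ring 0 + (-10/39) = -10/39, arm 0 + 0 = 0
asked cell (total, ring) = -10/39

row1: w_G1=0 w_G3=0 w_R=0
row2: w_G1=1 w_G3=-10/39 w_R=0
total: w_G1=1 w_G3=-10/39 w_R=0
asked value: -10/39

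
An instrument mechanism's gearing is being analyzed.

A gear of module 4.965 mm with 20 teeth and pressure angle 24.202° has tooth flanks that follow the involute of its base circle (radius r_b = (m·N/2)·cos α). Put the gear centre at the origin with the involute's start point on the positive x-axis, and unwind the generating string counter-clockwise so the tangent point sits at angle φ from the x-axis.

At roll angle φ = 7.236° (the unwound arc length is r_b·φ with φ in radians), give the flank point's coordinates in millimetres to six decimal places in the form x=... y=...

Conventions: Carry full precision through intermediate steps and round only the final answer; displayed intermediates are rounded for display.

recognized (one wheel, involute flank): single-mesh tooth geometry, m = 4.965, N = 20
pitch radius r_p = m·N/2 = 4.965·20/2 = 49.650000
base radius r_b = r_p·cos α = 49.650000·cos 24.202° = 45.286053
roll angle φ = 7.236° = 0.12629202 rad
x = r_b·(cos φ + φ·sin φ) = 45.645763
y = r_b·(sin φ − φ·cos φ) = 0.030358

x=45.645763 y=0.030358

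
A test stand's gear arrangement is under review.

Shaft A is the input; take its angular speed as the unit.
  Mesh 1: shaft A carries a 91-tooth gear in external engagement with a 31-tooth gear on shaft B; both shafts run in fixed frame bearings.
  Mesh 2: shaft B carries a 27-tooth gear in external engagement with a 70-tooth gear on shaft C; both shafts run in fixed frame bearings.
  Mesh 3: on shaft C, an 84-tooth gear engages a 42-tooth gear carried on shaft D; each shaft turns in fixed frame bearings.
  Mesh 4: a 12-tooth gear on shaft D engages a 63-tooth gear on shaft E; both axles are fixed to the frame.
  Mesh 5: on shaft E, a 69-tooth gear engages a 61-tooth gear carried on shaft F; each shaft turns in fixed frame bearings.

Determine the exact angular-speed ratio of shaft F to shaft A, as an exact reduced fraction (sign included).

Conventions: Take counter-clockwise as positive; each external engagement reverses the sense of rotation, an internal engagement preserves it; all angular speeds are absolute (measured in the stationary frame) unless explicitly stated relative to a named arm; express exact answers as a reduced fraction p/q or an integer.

class = fixed-axis compound train [5 meshes; 5 ratios multiply, 5 sense flips]
mesh 1 [91T→31T]: running ratio 91/31, sense −
mesh 2 [27T→70T]: running ratio 351/310, sense +
mesh 3 [84T→42T]: running ratio 351/155, sense −
mesh 4 [12T→63T]: running ratio 468/1085, sense +
mesh 5 [69T→61T]: running ratio 32292/66185, sense −
ω_out/ω_in = -32292/66185

-32292/66185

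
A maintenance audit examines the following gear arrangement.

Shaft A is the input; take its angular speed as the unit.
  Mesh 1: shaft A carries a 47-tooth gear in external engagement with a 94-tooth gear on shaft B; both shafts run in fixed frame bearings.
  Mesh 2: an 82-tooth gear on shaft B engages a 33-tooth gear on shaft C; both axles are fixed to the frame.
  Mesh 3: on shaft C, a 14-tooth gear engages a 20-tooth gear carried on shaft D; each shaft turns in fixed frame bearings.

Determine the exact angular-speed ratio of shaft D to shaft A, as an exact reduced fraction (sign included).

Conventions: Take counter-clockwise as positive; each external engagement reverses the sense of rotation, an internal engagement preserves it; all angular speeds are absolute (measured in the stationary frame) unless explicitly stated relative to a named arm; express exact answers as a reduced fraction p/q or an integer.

-287/330

class = fixed-axis compound train [3 meshes; 3 ratios multiply, 3 sense flips]
mesh 1 [47T→94T]: running ratio 1/2, sense −
mesh 2 [82T→33T]: running ratio 41/33, sense +
mesh 3 [14T→20T]: running ratio 287/330, sense −
ω_out/ω_in = -287/330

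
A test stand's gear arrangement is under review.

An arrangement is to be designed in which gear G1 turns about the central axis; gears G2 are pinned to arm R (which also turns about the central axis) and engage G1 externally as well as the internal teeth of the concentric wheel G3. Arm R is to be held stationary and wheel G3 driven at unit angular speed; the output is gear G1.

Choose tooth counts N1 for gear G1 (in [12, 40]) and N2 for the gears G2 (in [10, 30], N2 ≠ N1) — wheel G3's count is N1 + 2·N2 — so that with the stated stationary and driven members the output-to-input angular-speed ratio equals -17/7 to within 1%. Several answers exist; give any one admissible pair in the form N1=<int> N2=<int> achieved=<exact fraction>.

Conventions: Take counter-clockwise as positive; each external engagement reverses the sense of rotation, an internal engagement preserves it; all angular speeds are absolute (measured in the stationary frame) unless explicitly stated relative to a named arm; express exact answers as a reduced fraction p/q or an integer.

N1=14 N2=10 achieved=-17/7

design class (target -17/7): planetary set
Willis with ω_arm = 0: ω_sun/ω_ring = −N3/N1; set equal to -17/7  ⇒  N3/N1 = −(-17/7) = 17/7
N3 = N1 + 2·N2  ⇒  N2/N1 = (N3/N1 − 1)/2 = (17/7 − 1)/2 = 5/7
smallest multiple with N1 ≥ 12 and N2 ≥ 10: k = 2  ⇒  N1 = 2·7 = 14, N2 = 2·5 = 10 (N1 ≤ 40, N2 ≤ 30, N2 ≠ N1 ✓), N3 = 14 + 2·10 = 34
check: −N3/N1 with N1 = 14, N3 = 34 gives -17/7; |achieved − target| = 0 ≤ 17/700 ✓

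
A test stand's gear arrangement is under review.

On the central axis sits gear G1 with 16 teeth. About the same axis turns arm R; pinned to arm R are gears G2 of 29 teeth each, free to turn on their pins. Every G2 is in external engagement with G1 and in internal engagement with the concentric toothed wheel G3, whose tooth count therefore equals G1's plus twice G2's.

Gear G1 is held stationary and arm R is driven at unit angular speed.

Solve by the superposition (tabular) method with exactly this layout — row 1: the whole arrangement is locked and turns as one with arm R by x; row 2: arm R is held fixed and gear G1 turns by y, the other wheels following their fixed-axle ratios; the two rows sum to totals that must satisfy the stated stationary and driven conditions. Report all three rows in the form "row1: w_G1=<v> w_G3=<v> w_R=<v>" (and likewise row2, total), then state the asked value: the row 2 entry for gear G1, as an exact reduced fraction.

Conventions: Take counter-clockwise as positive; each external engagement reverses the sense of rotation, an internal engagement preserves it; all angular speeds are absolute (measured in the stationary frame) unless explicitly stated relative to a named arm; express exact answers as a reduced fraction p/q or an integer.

planetary set (16T centre, 29T on arm, 74T internal) — Willis relation
row 1 — lock + rotate with arm: ω_sun = ω_ring = ω_arm = x
row 2: sun turns y, ring = −(16/74)·y, arm 0
boundary: total ω_sun = x + y = 0 and total ω_arm = x = 1  ⇒  y = -1, x = 1
row 2 ring = −(16/74)·(-1) = 8/37
totals (row 1 + row 2): sun 1 + (-1) = 0, ring 1 + 8/37 = 45/37, arm 1 + 0 = 1
asked cell (row2, sun) = -1

row1: w_G1=1 w_G3=1 w_R=1
row2: w_G1=-1 w_G3=8/37 w_R=0
total: w_G1=0 w_G3=45/37 w_R=1
asked value: -1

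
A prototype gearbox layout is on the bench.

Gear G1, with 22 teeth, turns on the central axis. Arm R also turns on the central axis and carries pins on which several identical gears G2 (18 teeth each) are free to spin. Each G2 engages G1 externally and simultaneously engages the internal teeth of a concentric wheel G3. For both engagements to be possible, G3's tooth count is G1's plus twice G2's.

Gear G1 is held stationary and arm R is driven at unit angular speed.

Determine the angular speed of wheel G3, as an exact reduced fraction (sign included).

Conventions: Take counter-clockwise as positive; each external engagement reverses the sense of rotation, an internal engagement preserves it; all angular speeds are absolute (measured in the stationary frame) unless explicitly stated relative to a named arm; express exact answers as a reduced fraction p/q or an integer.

recognized (axles ride arm R): planetary set, 22/18/58 teeth
ring teeth: 22 + 2·18 = 58
22(ω_sun−ω_arm) = −58(ω_ring−ω_arm),  ω_sun = 0, ω_arm = 1
ω_ring = 1 − (22/58)(0−1) = 40/29
exact speed ratio = 40/29

40/29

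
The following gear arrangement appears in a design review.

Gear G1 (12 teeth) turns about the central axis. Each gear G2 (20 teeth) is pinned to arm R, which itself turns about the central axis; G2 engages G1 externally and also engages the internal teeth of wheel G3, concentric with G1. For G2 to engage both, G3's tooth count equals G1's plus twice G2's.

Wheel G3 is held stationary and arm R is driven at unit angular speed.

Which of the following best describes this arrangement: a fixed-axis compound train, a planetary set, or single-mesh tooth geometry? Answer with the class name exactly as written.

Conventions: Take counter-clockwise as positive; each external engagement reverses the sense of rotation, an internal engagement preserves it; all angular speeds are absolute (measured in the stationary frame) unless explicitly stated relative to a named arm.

recognized (axles ride arm R): planetary set, 12/20/52 teeth
classification: planetary set

planetary set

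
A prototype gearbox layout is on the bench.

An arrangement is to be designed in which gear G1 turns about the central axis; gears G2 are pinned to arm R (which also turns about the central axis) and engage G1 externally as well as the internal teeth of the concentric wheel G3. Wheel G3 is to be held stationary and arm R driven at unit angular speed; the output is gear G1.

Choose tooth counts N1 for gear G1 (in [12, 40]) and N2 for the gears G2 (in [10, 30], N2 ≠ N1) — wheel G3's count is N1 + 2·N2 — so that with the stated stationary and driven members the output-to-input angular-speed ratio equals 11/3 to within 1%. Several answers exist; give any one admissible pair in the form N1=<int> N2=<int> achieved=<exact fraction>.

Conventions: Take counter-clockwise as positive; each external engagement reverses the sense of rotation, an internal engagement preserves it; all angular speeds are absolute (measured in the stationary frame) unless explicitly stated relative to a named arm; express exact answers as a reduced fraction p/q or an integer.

design class (target 11/3): planetary set
Willis with ω_ring = 0: ω_sun/ω_arm = (N1+N3)/N1; set equal to 11/3  ⇒  N3/N1 = 11/3 − 1 = 8/3
N3 = N1 + 2·N2  ⇒  N2/N1 = (N3/N1 − 1)/2 = (8/3 − 1)/2 = 5/6
smallest multiple with N1 ≥ 12 and N2 ≥ 10: k = 2  ⇒  N1 = 2·6 = 12, N2 = 2·5 = 10 (N1 ≤ 40, N2 ≤ 30, N2 ≠ N1 ✓), N3 = 12 + 2·10 = 32
check: (N1+N3)/N1 with N1 = 12, N3 = 32 gives 11/3; |achieved − target| = 0 ≤ 11/300 ✓

N1=12 N2=10 achieved=11/3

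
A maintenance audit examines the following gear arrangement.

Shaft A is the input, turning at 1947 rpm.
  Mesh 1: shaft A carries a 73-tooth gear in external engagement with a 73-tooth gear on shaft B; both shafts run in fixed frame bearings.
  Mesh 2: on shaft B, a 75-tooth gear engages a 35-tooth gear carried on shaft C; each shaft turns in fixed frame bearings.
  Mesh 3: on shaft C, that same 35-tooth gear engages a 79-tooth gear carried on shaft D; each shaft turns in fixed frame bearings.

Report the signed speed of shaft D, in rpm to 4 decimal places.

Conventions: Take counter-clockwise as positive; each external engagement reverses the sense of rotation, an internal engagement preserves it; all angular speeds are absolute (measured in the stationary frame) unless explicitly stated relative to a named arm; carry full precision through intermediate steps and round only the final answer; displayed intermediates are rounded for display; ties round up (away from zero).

-1848.4177 rpm

recognized (4 fixed axles, 3 meshes): fixed-axis compound train
mesh 1 [73T→73T]: ω = 1947.0000×73/73 = 1947.0000 rpm, sense flips to −
mesh 2 [75T→35T]: ω = 1947.0000×75/35 = 4172.1429 rpm, sense flips to +
mesh 3 [35T→79T]: ω = 4172.1429×35/79 = 1848.4177 rpm, sense flips to −
signed output speed = -1848.4177 rpm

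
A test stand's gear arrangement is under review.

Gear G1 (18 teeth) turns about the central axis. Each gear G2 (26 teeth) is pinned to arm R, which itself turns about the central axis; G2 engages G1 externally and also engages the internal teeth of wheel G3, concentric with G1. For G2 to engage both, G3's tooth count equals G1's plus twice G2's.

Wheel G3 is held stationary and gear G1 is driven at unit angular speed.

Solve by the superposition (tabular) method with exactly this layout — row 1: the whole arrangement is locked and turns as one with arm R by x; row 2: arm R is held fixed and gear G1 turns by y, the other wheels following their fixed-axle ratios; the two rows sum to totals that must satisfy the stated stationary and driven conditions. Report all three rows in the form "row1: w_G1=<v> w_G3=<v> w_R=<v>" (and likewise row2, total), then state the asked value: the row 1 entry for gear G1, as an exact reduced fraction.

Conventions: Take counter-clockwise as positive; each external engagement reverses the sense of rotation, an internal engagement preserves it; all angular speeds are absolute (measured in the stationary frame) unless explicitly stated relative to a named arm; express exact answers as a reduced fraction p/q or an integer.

row1: w_G1=9/44 w_G3=9/44 w_R=9/44
row2: w_G1=35/44 w_G3=-9/44 w_R=0
total: w_G1=1 w_G3=0 w_R=9/44
asked value: 9/44

recognized (axles ride arm R): planetary set, 18/26/70 teeth
row 1: whole set turns with the arm by x
row 2 — arm fixed, fixed-axis ratios: sun y, ring −(18/70)·y, arm 0
boundary: total ω_ring = x − (18/70)·y = 0 and total ω_sun = x + y = 1  ⇒  y = 35/44, x = 9/44
row 2 ring = −(18/70)·35/44 = -9/44
totals (row 1 + row 2): sun 9/44 + 35/44 = 1, ring 9/44 + (-9/44) = 0, arm 9/44 + 0 = 9/44
asked cell (row1, sun) = 9/44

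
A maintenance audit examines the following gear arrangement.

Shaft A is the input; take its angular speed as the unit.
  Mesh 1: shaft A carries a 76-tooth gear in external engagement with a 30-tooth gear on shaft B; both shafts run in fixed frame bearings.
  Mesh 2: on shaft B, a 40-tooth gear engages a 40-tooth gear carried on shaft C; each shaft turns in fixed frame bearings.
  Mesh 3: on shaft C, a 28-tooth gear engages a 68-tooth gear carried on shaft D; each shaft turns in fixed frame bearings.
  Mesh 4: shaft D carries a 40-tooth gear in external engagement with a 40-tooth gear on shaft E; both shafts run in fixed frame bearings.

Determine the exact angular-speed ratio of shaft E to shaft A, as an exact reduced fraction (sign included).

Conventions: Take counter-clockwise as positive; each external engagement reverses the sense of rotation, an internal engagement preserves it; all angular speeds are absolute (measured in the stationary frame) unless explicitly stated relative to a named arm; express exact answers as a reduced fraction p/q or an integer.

class = fixed-axis compound train [4 meshes; 4 ratios multiply, 4 sense flips]
mesh 1 [76T→30T]: running ratio 38/15, sense −
mesh 2 [40T→40T]: running ratio 38/15, sense +
mesh 3 [28T→68T]: running ratio 266/255, sense −
mesh 4 [40T→40T]: running ratio 266/255, sense +
ω_out/ω_in = 266/255

266/255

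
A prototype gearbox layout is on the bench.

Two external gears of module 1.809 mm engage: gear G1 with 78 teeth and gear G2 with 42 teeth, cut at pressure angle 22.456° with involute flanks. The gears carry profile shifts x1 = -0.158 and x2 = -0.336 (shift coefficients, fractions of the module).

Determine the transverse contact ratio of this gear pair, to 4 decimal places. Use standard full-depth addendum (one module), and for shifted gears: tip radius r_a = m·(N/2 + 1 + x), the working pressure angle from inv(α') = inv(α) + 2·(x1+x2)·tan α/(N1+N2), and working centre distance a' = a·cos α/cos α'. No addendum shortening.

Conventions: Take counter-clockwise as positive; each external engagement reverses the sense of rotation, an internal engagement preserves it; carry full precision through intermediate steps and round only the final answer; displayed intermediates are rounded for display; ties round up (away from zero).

1.7392

class = single-mesh tooth geometry [involute pair 78T × 42T, m = 1.809]
base radii: r_b1 = 65.201339, r_b2 = 35.108413
tip radii: r_a1 = 72.074178, r_a2 = 39.190176
inv(α') = inv(22.456°) + 2·(-0.158-0.336)·tan α/(78+42) = 0.01798005  ⇒  α' = 21.24386°
a' = a·cos α / cos α' = 108.5400·cos 22.456°/cos 21.24386° = 107.623094
action lengths: √(r_a1²−r_b1²) = 30.715997, √(r_a2²−r_b2²) = 17.414626
base pitch p_b = π·m·cos α = 5.252206
CR = (30.715997 + 17.414626 − 107.623094·sin 21.24386°)/5.252206 = 1.739207
contact ratio ≈ 1.7392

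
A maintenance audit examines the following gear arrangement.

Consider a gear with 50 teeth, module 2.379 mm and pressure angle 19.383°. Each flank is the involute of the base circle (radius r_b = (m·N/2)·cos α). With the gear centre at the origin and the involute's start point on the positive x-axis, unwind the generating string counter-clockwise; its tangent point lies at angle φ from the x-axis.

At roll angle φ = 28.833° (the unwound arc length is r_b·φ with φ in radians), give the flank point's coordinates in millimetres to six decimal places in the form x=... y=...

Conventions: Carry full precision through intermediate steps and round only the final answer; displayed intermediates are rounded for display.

x=62.764489 y=2.323465

recognized (one wheel, involute flank): single-mesh tooth geometry, m = 2.379, N = 50
pitch radius r_p = m·N/2 = 2.379·50/2 = 59.475000
base radius r_b = r_p·cos α = 59.475000·cos 19.383° = 56.104027
roll angle φ = 28.833° = 0.50323078 rad
x = r_b·(cos φ + φ·sin φ) = 62.764489
y = r_b·(sin φ − φ·cos φ) = 2.323465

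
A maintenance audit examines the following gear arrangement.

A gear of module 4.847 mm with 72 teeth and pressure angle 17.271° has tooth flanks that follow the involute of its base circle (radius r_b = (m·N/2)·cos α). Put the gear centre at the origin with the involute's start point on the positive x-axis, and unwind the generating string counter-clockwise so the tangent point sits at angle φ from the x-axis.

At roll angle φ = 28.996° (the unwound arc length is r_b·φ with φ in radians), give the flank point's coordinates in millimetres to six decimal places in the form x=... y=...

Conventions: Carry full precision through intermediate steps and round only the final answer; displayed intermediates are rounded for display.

x=186.614789 y=7.016165

recognized (one wheel, involute flank): single-mesh tooth geometry, m = 4.847, N = 72
pitch radius r_p = m·N/2 = 4.847·72/2 = 174.492000
base radius r_b = r_p·cos α = 174.492000·cos 17.271° = 166.624364
roll angle φ = 28.996° = 0.50607567 rad
x = r_b·(cos φ + φ·sin φ) = 186.614789
y = r_b·(sin φ − φ·cos φ) = 7.016165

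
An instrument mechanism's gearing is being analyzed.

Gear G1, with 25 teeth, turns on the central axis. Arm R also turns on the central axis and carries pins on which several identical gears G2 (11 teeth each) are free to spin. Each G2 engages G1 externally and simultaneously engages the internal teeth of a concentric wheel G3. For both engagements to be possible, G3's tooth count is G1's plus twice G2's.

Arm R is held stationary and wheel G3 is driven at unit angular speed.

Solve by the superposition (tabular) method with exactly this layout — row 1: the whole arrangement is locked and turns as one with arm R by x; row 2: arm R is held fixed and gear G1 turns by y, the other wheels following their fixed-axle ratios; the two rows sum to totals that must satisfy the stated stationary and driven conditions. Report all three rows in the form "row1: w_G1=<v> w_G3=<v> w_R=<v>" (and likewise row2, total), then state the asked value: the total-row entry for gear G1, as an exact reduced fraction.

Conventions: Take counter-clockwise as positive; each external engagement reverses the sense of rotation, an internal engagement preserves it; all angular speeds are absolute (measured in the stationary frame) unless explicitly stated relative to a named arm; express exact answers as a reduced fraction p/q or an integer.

recognized (axles ride arm R): planetary set, 25/11/47 teeth
row 1: whole set turns with the arm by x
row 2 — arm fixed, fixed-axis ratios: sun y, ring −(25/47)·y, arm 0
boundary: total ω_arm = x = 0 and total ω_ring = x − (25/47)·y = 1  ⇒  y = -47/25, x = 0
row 2 ring = −(25/47)·(-47/25) = 1
totals (row 1 + row 2): sun 0 + (-47/25) = -47/25, ring 0 + 1 = 1, arm 0 + 0 = 0
asked cell (total, sun) = -47/25

row1: w_G1=0 w_G3=0 w_R=0
row2: w_G1=-47/25 w_G3=1 w_R=0
total: w_G1=-47/25 w_G3=1 w_R=0
asked value: -47/25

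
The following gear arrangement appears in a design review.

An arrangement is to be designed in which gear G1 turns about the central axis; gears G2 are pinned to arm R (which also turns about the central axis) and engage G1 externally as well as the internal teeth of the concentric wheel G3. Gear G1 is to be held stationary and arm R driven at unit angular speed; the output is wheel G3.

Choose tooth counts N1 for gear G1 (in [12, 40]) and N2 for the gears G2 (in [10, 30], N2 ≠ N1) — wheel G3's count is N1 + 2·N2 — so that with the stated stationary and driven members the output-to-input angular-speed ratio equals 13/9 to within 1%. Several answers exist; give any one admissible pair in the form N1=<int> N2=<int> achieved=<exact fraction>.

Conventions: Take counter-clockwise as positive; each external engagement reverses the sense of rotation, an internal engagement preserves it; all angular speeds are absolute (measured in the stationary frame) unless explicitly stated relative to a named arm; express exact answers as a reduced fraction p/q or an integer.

N1=16 N2=10 achieved=13/9

topology: planetary set — design target 13/9, arm = carrier (Willis)
Willis with ω_sun = 0: ω_ring/ω_arm = (N1+N3)/N3; set equal to 13/9  ⇒  N3/N1 = 1/(13/9 − 1) = 9/4
N3 = N1 + 2·N2  ⇒  N2/N1 = (N3/N1 − 1)/2 = (9/4 − 1)/2 = 5/8
smallest multiple with N1 ≥ 12 and N2 ≥ 10: k = 2  ⇒  N1 = 2·8 = 16, N2 = 2·5 = 10 (N1 ≤ 40, N2 ≤ 30, N2 ≠ N1 ✓), N3 = 16 + 2·10 = 36
check: (N1+N3)/N3 with N1 = 16, N3 = 36 gives 13/9; |achieved − target| = 0 ≤ 13/900 ✓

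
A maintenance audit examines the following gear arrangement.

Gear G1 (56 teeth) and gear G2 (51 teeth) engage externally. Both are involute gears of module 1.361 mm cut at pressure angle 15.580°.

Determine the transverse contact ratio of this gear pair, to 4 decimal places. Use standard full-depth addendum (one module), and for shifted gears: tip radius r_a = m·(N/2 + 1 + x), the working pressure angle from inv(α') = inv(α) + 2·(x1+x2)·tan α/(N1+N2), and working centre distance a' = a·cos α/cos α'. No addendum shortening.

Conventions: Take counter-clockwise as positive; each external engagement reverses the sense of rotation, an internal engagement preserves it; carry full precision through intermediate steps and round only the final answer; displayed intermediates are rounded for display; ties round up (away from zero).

2.0595

class = single-mesh tooth geometry [involute pair 56T × 51T, m = 1.361]
base radii: r_b1 = 36.707774, r_b2 = 33.430294
tip radii: r_a1 = 39.469000, r_a2 = 36.066500
no profile shift: α' = α, a' = a
action lengths: √(r_a1²−r_b1²) = 14.503147, √(r_a2²−r_b2²) = 13.535429
base pitch p_b = π·m·cos α = 4.118603
CR = (14.503147 + 13.535429 − 72.813500·sin 15.58000°)/4.118603 = 2.059452
contact ratio ≈ 2.0595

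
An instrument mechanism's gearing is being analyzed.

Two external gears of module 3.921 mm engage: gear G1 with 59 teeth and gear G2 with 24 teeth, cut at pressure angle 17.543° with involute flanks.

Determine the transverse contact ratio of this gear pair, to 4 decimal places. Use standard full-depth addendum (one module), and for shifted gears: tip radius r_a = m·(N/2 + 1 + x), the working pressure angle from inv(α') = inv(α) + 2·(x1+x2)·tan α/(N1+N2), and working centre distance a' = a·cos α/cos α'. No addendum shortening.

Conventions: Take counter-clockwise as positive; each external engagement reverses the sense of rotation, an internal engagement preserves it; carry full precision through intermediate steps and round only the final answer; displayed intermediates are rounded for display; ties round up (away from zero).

single-mesh involute tooth geometry (59T engaging 24T at module 3.921)
base radii: r_b1 = 110.289828, r_b2 = 44.863659
tip radii: r_a1 = 119.590500, r_a2 = 50.973000
no profile shift: α' = α, a' = a
action lengths: √(r_a1²−r_b1²) = 46.238962, √(r_a2²−r_b2²) = 24.197084
base pitch p_b = π·m·cos α = 11.745278
CR = (46.238962 + 24.197084 − 162.721500·sin 17.54300°)/11.745278 = 1.821012
contact ratio ≈ 1.8210

1.8210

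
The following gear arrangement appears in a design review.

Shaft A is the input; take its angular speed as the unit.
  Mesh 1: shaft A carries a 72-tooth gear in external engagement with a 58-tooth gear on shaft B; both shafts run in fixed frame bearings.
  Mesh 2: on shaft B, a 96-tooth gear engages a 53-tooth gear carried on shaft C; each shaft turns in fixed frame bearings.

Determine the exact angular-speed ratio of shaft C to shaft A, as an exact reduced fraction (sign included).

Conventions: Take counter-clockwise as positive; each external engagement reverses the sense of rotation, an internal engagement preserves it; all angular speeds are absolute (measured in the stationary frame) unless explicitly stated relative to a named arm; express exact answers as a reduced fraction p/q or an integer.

class = fixed-axis compound train [2 meshes; 2 ratios multiply, 2 sense flips]
mesh 1 [72T→58T]: running ratio 36/29, sense −
mesh 2 [96T→53T]: running ratio 3456/1537, sense +
ω_out/ω_in = 3456/1537

3456/1537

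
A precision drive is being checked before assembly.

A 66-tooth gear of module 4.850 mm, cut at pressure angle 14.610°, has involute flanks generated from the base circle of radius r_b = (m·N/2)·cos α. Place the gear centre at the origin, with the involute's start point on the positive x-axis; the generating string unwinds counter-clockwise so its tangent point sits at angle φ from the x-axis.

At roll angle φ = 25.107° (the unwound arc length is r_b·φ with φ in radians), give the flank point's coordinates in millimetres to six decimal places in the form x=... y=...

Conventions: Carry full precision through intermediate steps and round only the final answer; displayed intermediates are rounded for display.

x=169.038041 y=4.261022

class = single-mesh tooth geometry [base-circle involute, m = 4.850, 66T]
pitch radius r_p = m·N/2 = 4.850·66/2 = 160.050000
base radius r_b = r_p·cos α = 160.050000·cos 14.610° = 154.874809
roll angle φ = 25.107° = 0.43819982 rad
x = r_b·(cos φ + φ·sin φ) = 169.038041
y = r_b·(sin φ − φ·cos φ) = 4.261022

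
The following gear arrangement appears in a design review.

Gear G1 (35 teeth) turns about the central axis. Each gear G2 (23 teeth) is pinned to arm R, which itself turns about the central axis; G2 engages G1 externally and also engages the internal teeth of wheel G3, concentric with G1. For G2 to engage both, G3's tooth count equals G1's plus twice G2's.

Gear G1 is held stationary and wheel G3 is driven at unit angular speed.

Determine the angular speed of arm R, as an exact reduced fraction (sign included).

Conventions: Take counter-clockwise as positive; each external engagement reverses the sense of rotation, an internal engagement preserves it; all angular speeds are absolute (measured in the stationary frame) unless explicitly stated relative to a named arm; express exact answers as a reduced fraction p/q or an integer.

planetary set (35T centre, 23T on arm, 81T internal) — Willis relation
ring teeth: 35 + 2·23 = 81
35(ω_sun−ω_arm) = −81(ω_ring−ω_arm),  ω_sun = 0, ω_ring = 1
35(0−ω_arm) = −81(1−ω_arm)  ⇒  116·ω_arm = 81  ⇒  ω_arm = 81/116
exact speed ratio = 81/116

81/116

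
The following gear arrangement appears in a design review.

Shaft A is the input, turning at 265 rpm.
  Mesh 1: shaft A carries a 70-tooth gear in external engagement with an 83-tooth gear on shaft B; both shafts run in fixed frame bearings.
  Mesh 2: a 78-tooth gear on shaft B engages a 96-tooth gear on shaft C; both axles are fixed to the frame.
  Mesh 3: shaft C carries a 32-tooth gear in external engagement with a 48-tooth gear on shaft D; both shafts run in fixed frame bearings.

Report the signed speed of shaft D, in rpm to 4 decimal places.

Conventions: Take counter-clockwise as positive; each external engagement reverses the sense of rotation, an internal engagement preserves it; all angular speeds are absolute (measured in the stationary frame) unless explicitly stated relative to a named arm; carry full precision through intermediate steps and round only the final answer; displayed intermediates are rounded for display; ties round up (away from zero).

-121.0592 rpm

3-mesh fixed-axis compound train (all bearings frame-fixed)
mesh 1 [70T→83T]: ω = 265.0000×70/83 = 223.4940 rpm, sense flips to −
mesh 2 [78T→96T]: ω = 223.4940×78/96 = 181.5889 rpm, sense flips to +
mesh 3 [32T→48T]: ω = 181.5889×32/48 = 121.0592 rpm, sense flips to −
signed output speed = -121.0592 rpm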